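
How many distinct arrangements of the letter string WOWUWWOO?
8! / (1! × 3! × 4!) = 280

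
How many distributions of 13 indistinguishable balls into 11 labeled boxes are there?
C(13+11-1, 11-1) = C(23, 10) = 1144066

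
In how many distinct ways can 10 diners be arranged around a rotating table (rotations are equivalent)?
Circular: fix one position, arrange the rest. (10-1)! = 362880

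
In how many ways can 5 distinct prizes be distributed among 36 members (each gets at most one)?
P(36,5) = 36!/(36-5)! = 45239040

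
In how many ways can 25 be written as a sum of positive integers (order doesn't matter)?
Pentagonal recurrence p(n) = p(n-1) + p(n-2) - p(n-5) - p(n-7) + p(n-12) + p(n-15) - ... gives p(0..24) = 1, 1, 2, 3, 5, 7, 11, 15, 22, 30, 42, 56, 77, 101, 135, 176, 231, 297, 385, 490, 627, 792, 1002, 1255, 1575. p(25) = p(24) + p(23) - p(20) - p(18) + p(13) + p(10) - p(3) = 1575 + 1255 - 627 - 385 + 101 + 42 - 3 = 1958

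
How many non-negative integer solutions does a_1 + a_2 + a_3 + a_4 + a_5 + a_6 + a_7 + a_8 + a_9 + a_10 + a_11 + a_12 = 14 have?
C(14+12-1, 12-1) = C(25, 11) = 4457400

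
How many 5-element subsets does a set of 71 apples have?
C(71,5) = 71!/(5!×66!) = 13019909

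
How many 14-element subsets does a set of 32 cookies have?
C(32,14) = 32!/(14!×18!) = 471435600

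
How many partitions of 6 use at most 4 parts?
By conjugation, equals partitions of 6 into parts ≤ 4. Let r_j(i) = number of partitions of i into parts ≤ j, for i = 0..6. r_1(i) = 1 for all i; r_j(i) = r_{j-1}(i) + r_j(i-j). Rows j = 2..4: ≤2: 1 1 2 2 3 3 4; ≤3: 1 1 2 3 4 5 7; ≤4: 1 1 2 3 5 6 9. r_4(6) = 9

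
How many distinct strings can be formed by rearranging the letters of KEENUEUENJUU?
12! / (4! × 1! × 1! × 4! × 2!) = 415800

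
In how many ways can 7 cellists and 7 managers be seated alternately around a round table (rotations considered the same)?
Fix one of the cellists: (7-1)! ways for the remaining cellists, × 7! ways for the managers = 720 × 5040 = 3628800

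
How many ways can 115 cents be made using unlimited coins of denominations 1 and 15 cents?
Coefficient of x^115 in 1/(1-x^1) · 1/(1-x^15). Use j coins of 15 for j = 0..⌊115/15⌋ = 7, the rest in 1s: 7 + 1 = 8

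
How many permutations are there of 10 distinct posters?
10! = 3628800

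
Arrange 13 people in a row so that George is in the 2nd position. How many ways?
Fix one position: (13-1)! = 479001600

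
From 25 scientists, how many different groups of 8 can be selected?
C(25,8) = 25!/(8!×17!) = 1081575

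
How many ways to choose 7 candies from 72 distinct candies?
C(72,7) = 72!/(7!×65!) = 1473109704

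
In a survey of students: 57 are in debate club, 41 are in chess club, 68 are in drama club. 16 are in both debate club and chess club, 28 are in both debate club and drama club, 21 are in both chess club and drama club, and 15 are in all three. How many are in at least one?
|A∪B∪C| = 57+41+68-16-28-21+15 = 116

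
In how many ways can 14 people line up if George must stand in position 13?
Fix one position: (14-1)! = 6227020800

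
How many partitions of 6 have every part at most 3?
Let r_j(i) = number of partitions of i into parts ≤ j, for i = 0..6. r_1(i) = 1 for all i; r_j(i) = r_{j-1}(i) + r_j(i-j). Rows j = 2..3: ≤2: 1 1 2 2 3 3 4; ≤3: 1 1 2 3 4 5 7. r_3(6) = 7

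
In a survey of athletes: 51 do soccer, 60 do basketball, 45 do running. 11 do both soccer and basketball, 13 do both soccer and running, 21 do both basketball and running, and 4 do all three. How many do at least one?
|A∪B∪C| = 51+60+45-11-13-21+4 = 115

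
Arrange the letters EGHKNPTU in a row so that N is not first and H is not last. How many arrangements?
By inclusion-exclusion: 8! - 2×(8-1)! + (8-2)! = 40320 - 10080 + 720 = 30960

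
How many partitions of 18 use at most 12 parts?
By conjugation, equals partitions of 18 into parts ≤ 12. Let r_j(i) = number of partitions of i into parts ≤ j, for i = 0..18. r_1(i) = 1 for all i; r_j(i) = r_{j-1}(i) + r_j(i-j). Rows j = 2..12: ≤2: 1 1 2 2 3 3 4 4 5 5 6 6 7 7 8 8 9 9 10; ≤3: 1 1 2 3 4 5 7 8 10 12 14 16 19 21 24 27 30 33 37; ≤4: 1 1 2 3 5 6 9 11 15 18 23 27 34 39 47 54 64 72 84; ≤5: 1 1 2 3 5 7 10 13 18 23 30 37 47 57 70 84 101 119 141; ≤6: 1 1 2 3 5 7 11 14 20 26 35 44 58 71 90 110 136 163 199; ≤7: 1 1 2 3 5 7 11 15 21 28 38 49 65 82 105 131 164 201 248; ≤8: 1 1 2 3 5 7 11 15 22 29 40 52 70 89 116 146 186 230 288; ≤9: 1 1 2 3 5 7 11 15 22 30 41 54 73 94 123 157 201 252 318; ≤10: 1 1 2 3 5 7 11 15 22 30 42 55 75 97 128 164 212 267 340; ≤11: 1 1 2 3 5 7 11 15 22 30 42 56 76 99 131 169 219 278 355; ≤12: 1 1 2 3 5 7 11 15 22 30 42 56 77 100 133 172 224 285 366. r_12(18) = 366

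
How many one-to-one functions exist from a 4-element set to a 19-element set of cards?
P(19,4) = 19!/(19-4)! = 93024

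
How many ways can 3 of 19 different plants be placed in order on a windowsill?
P(19,3) = 19!/(19-3)! = 5814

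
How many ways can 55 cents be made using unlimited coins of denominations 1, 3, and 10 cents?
Coefficient of x^55 in 1/(1-x^1) · 1/(1-x^3) · 1/(1-x^10). Case on j = number of 10-cent coins (j = 0..5); remainder r = 55 - 10j is made from {1,3} in ⌊r/3⌋+1 ways. r = 55, 45, 35, 25, 15, 5 → 19 + 16 + 12 + 9 + 6 + 2 = 64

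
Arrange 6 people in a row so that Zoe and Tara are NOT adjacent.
Total - adjacent = 6! - (6-1)!×2 = 720 - 240 = 480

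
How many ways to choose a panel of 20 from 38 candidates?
C(38,20) = 38!/(20!×18!) = 33578000610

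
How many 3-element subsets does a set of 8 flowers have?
C(8,3) = 8!/(3!×5!) = 56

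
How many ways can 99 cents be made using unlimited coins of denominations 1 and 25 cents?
Coefficient of x^99 in 1/(1-x^1) · 1/(1-x^25). Use j coins of 25 for j = 0..⌊99/25⌋ = 3, the rest in 1s: 3 + 1 = 4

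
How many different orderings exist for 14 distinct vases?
14! = 87178291200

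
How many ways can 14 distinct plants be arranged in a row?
14! = 87178291200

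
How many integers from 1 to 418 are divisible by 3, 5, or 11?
⌊418/3⌋+⌊418/5⌋+⌊418/11⌋ - ⌊418/15⌋-⌊418/33⌋-⌊418/55⌋ + ⌊418/165⌋ = 139+83+38 - 27-12-7 + 2 = 216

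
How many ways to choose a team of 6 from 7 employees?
C(7,6) = 7!/(6!×1!) = 7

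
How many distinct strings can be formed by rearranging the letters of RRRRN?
5! / (1! × 4!) = 5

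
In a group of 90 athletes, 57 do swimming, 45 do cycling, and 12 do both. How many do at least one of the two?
|A∪B| = |A| + |B| - |A∩B| = 57 + 45 - 12 = 90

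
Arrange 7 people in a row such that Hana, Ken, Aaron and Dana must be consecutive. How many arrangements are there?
Treat the 4 as one block: (7-4+1)! × 4! = 24 × 24 = 576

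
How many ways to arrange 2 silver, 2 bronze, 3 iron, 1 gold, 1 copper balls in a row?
9! / (2! × 2! × 3! × 1! × 1!) = 15120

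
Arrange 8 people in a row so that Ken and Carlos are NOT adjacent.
Total - adjacent = 8! - (8-1)!×2 = 40320 - 10080 = 30240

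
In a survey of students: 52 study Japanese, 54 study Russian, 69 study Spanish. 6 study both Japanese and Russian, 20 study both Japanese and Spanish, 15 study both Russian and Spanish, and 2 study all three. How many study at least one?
|A∪B∪C| = 52+54+69-6-20-15+2 = 136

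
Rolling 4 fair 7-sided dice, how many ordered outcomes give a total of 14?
Coefficient of x^14 in (x + x² + ... + x^7)^4. By inclusion-exclusion on dice exceeding 7: Σ_j (-1)^j C(4,j)·C(14-1-7j, 3) = C(4,0)·C(13,3) - C(4,1)·C(6,3) = 1·286 - 4·20 = 206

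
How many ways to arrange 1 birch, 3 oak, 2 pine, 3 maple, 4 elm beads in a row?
13! / (1! × 3! × 2! × 3! × 4!) = 3603600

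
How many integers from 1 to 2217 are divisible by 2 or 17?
⌊2217/2⌋ + ⌊2217/17⌋ - ⌊2217/34⌋ = 1108 + 130 - 65 = 1173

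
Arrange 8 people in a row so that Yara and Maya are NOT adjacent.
Total - adjacent = 8! - (8-1)!×2 = 40320 - 10080 = 30240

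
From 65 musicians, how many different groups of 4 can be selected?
C(65,4) = 65!/(4!×61!) = 677040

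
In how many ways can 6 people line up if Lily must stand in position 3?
Fix one position: (6-1)! = 120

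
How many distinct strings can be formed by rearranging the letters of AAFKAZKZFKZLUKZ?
15! / (4! × 1! × 1! × 4! × 3! × 2!) = 189189000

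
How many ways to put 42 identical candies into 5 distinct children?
C(42+5-1, 5-1) = C(46, 4) = 163185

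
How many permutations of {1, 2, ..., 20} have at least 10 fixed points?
Exactly j fixed points: C(20,j)·!(20-j); sum over j ≥ 10 (derangement numbers via !m = (m-1)·(!(m-1) + !(m-2)): !0..!10 = 1, 0, 1, 2, 9, 44, 265, 1854, 14833, 133496, 1334961). Σ_{j=10}^{20} C(20,j)·!(20-j) = C(20,10)·!10 + C(20,11)·!9 + C(20,12)·!8 + C(20,13)·!7 + C(20,14)·!6 + C(20,15)·!5 + C(20,16)·!4 + C(20,17)·!3 + C(20,18)·!2 + C(20,19)·!1 + C(20,20)·!0 = 184756·1334961 + 167960·133496 + 125970·14833 + 77520·1854 + 38760·265 + 15504·44 + 4845·9 + 1140·2 + 190·1 + 20·0 + 1·1 = 271087277418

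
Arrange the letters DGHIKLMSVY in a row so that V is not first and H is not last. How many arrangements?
By inclusion-exclusion: 10! - 2×(10-1)! + (10-2)! = 3628800 - 725760 + 40320 = 2943360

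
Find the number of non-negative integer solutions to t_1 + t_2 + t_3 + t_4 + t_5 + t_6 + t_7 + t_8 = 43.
C(43+8-1, 8-1) = C(50, 7) = 99884400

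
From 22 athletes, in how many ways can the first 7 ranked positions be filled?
P(22,7) = 22!/(22-7)! = 859541760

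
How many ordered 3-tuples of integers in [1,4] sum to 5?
Coefficient of x^5 in (x + x² + ... + x^4)^3. By inclusion-exclusion on dice exceeding 4: Σ_j (-1)^j C(3,j)·C(5-1-4j, 2) = C(3,0)·C(4,2) = 1·6 = 6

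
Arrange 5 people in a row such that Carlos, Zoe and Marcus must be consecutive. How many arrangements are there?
Treat the 3 as one block: (5-3+1)! × 3! = 6 × 6 = 36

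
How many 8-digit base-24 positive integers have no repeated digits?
First digit: 23 choices (nonzero). Then descending: 23 × 23 × 22 × 21 × 20 × 19 × 18 × 17 = 28418599440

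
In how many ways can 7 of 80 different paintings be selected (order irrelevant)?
C(80,7) = 80!/(7!×73!) = 3176716400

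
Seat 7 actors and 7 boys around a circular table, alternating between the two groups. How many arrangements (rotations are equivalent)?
Fix one of the actors: (7-1)! ways for the remaining actors, × 7! ways for the boys = 720 × 5040 = 3628800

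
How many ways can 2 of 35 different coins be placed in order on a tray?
P(35,2) = 35!/(35-2)! = 1190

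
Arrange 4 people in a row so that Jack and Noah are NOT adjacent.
Total - adjacent = 4! - (4-1)!×2 = 24 - 12 = 12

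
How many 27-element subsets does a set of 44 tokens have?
C(44,27) = 44!/(27!×17!) = 686353797976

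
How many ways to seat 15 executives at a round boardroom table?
Circular: fix one position, arrange the rest. (15-1)! = 87178291200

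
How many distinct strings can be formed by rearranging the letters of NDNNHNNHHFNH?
12! / (1! × 6! × 4! × 1!) = 27720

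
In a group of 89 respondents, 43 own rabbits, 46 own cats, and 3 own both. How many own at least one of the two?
|A∪B| = |A| + |B| - |A∩B| = 43 + 46 - 3 = 86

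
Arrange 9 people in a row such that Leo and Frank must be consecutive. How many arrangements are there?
Treat the 2 as one block: (9-2+1)! × 2! = 40320 × 2 = 80640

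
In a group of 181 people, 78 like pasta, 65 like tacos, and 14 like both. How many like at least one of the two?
|A∪B| = |A| + |B| - |A∩B| = 78 + 65 - 14 = 129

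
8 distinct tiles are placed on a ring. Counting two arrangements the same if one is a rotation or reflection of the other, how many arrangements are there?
(8-1)!/2 = 5040/2 = 2520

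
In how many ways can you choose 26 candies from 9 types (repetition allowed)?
C(26+9-1, 9-1) = C(34, 8) = 18156204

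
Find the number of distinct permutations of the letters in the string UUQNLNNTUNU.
11! / (1! × 4! × 1! × 4! × 1!) = 69300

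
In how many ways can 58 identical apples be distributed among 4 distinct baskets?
C(58+4-1, 4-1) = C(61, 3) = 35990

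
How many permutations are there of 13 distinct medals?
13! = 6227020800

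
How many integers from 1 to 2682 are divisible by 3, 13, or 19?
⌊2682/3⌋+⌊2682/13⌋+⌊2682/19⌋ - ⌊2682/39⌋-⌊2682/57⌋-⌊2682/247⌋ + ⌊2682/741⌋ = 894+206+141 - 68-47-10 + 3 = 1119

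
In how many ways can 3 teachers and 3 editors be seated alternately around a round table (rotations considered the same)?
Fix one of the teachers: (3-1)! ways for the remaining teachers, × 3! ways for the editors = 2 × 6 = 12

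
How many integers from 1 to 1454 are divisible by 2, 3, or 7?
⌊1454/2⌋+⌊1454/3⌋+⌊1454/7⌋ - ⌊1454/6⌋-⌊1454/14⌋-⌊1454/21⌋ + ⌊1454/42⌋ = 727+484+207 - 242-103-69 + 34 = 1038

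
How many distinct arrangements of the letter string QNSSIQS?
7! / (2! × 3! × 1! × 1!) = 420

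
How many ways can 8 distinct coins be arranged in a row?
8! = 40320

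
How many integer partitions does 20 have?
Pentagonal recurrence p(n) = p(n-1) + p(n-2) - p(n-5) - p(n-7) + p(n-12) + p(n-15) - ... gives p(0..19) = 1, 1, 2, 3, 5, 7, 11, 15, 22, 30, 42, 56, 77, 101, 135, 176, 231, 297, 385, 490. p(20) = p(19) + p(18) - p(15) - p(13) + p(8) + p(5) = 490 + 385 - 176 - 101 + 22 + 7 = 627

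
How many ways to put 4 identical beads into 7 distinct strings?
C(4+7-1, 7-1) = C(10, 6) = 210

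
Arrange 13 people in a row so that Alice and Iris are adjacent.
Treat as block: (13-1)! × 2! = 479001600 × 2 = 958003200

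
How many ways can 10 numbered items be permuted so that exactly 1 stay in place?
Choose the 1 fixed point C(10,1) = 10, derange the rest: !9 = Σ_{j=0}^{9} (-1)^j·9!/j! = 362880 - 362880 + 181440 - 60480 + 15120 - 3024 + 504 - 72 + 9 - 1 = 133496. Product = 10 × 133496 = 1334960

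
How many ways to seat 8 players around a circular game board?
Circular: fix one position, arrange the rest. (8-1)! = 5040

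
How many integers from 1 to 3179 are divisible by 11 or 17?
⌊3179/11⌋ + ⌊3179/17⌋ - ⌊3179/187⌋ = 289 + 187 - 17 = 459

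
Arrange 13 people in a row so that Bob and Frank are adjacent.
Treat as block: (13-1)! × 2! = 479001600 × 2 = 958003200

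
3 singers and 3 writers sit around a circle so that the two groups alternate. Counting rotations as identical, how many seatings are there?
Fix one of the singers: (3-1)! ways for the remaining singers, × 3! ways for the writers = 2 × 6 = 12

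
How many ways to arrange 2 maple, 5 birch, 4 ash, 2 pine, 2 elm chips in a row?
15! / (2! × 5! × 4! × 2! × 2!) = 56756700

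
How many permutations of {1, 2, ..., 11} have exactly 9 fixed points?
Choose the 9 fixed points C(11,9) = 55, derange the rest: !2 = Σ_{j=0}^{2} (-1)^j·2!/j! = 2 - 2 + 1 = 1. Product = 55 × 1 = 55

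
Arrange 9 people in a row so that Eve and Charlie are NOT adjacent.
Total - adjacent = 9! - (9-1)!×2 = 362880 - 80640 = 282240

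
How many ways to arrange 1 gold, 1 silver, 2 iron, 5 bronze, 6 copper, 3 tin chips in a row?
18! / (1! × 1! × 2! × 5! × 6! × 3!) = 6175128960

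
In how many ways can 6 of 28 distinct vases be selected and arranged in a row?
P(28,6) = 28!/(28-6)! = 271252800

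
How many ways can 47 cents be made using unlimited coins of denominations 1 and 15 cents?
Coefficient of x^47 in 1/(1-x^1) · 1/(1-x^15). Use j coins of 15 for j = 0..⌊47/15⌋ = 3, the rest in 1s: 3 + 1 = 4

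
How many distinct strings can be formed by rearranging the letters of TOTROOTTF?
9! / (1! × 1! × 4! × 3!) = 2520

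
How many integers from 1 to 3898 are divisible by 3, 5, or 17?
⌊3898/3⌋+⌊3898/5⌋+⌊3898/17⌋ - ⌊3898/15⌋-⌊3898/51⌋-⌊3898/85⌋ + ⌊3898/255⌋ = 1299+779+229 - 259-76-45 + 15 = 1942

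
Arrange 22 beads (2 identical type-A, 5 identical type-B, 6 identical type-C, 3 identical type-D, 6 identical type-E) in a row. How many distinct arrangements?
22! / (2! × 5! × 6! × 3! × 6!) = 1505702278080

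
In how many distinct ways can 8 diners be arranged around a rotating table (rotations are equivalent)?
Circular: fix one position, arrange the rest. (8-1)! = 5040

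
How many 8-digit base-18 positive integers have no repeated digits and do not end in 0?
Last digit: 17 nonzero choices. First digit: 16 (nonzero, ≠last). Middle 6: P(16,6) = 5765760. Total = 1568286720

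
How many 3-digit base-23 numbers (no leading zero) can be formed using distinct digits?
First digit: 22 choices (nonzero). Then descending: 22 × 22 × 21 = 10164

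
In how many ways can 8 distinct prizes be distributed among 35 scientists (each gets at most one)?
P(35,8) = 35!/(35-8)! = 948964262400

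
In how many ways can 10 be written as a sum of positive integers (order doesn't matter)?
Pentagonal recurrence p(n) = p(n-1) + p(n-2) - p(n-5) - p(n-7) + p(n-12) + p(n-15) - ... gives p(0..9) = 1, 1, 2, 3, 5, 7, 11, 15, 22, 30. p(10) = p(9) + p(8) - p(5) - p(3) = 30 + 22 - 7 - 3 = 42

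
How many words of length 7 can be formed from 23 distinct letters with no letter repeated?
P(23,7) = 23!/(23-7)! = 1235591280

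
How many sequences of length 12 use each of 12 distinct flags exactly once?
12! = 479001600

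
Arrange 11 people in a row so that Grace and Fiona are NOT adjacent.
Total - adjacent = 11! - (11-1)!×2 = 39916800 - 7257600 = 32659200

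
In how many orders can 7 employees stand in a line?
7! = 5040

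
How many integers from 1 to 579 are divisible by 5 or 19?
⌊579/5⌋ + ⌊579/19⌋ - ⌊579/95⌋ = 115 + 30 - 6 = 139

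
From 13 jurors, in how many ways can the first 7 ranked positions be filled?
P(13,7) = 13!/(13-7)! = 8648640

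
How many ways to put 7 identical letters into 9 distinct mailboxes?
C(7+9-1, 9-1) = C(15, 8) = 6435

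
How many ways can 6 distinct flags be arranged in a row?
6! = 720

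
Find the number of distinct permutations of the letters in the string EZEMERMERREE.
12! / (1! × 2! × 6! × 3!) = 55440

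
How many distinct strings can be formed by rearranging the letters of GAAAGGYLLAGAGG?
14! / (1! × 5! × 6! × 2!) = 504504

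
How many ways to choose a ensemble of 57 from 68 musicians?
C(68,57) = 68!/(57!×11!) = 1533058025824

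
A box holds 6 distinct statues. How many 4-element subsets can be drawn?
C(6,4) = 6!/(4!×2!) = 15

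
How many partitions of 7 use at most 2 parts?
By conjugation, equals partitions of 7 into parts ≤ 2. Let r_j(i) = number of partitions of i into parts ≤ j, for i = 0..7. r_1(i) = 1 for all i; r_j(i) = r_{j-1}(i) + r_j(i-j). Rows j = 2..2: ≤2: 1 1 2 2 3 3 4 4. r_2(7) = 4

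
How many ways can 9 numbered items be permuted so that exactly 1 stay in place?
Choose the 1 fixed point C(9,1) = 9, derange the rest: !8 = Σ_{j=0}^{8} (-1)^j·8!/j! = 40320 - 40320 + 20160 - 6720 + 1680 - 336 + 56 - 8 + 1 = 14833. Product = 9 × 14833 = 133497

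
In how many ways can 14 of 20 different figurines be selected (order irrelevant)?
C(20,14) = 20!/(14!×6!) = 38760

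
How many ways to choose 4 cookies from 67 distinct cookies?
C(67,4) = 67!/(4!×63!) = 766480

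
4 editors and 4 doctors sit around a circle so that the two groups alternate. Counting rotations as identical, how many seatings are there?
Fix one of the editors: (4-1)! ways for the remaining editors, × 4! ways for the doctors = 6 × 24 = 144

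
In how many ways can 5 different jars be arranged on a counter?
5! = 120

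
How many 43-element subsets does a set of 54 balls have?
C(54,43) = 54!/(43!×11!) = 95722852680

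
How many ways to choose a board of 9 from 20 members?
C(20,9) = 20!/(9!×11!) = 167960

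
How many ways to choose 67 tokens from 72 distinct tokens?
C(72,67) = 72!/(67!×5!) = 13991544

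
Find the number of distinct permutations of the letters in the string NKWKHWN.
7! / (2! × 2! × 2! × 1!) = 630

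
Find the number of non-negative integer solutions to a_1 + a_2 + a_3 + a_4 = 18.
C(18+4-1, 4-1) = C(21, 3) = 1330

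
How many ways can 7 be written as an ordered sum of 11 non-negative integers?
C(7+11-1, 11-1) = C(17, 10) = 19448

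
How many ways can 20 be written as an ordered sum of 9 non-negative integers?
C(20+9-1, 9-1) = C(28, 8) = 3108105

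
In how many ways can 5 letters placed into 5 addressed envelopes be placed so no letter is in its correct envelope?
!5 = Σ_{j=0}^{5} (-1)^j·5!/j! = 120 - 120 + 60 - 20 + 5 - 1 = 44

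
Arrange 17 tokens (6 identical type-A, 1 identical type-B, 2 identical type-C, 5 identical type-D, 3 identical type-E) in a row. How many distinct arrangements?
17! / (6! × 1! × 2! × 5! × 3!) = 343062720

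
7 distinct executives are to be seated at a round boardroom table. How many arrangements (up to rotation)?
Circular: fix one position, arrange the rest. (7-1)! = 720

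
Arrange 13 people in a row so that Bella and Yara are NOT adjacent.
Total - adjacent = 13! - (13-1)!×2 = 6227020800 - 958003200 = 5269017600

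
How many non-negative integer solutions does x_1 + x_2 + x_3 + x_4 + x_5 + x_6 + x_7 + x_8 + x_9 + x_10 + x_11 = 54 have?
C(54+11-1, 11-1) = C(64, 10) = 151473214816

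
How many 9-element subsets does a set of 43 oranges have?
C(43,9) = 43!/(9!×34!) = 563921995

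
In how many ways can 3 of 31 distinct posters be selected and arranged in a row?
P(31,3) = 31!/(31-3)! = 26970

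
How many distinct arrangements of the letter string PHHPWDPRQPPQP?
13! / (1! × 1! × 2! × 2! × 6! × 1!) = 2162160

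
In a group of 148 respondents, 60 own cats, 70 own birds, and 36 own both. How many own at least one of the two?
|A∪B| = |A| + |B| - |A∩B| = 60 + 70 - 36 = 94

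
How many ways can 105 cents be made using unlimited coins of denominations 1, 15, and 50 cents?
Coefficient of x^105 in 1/(1-x^1) · 1/(1-x^15) · 1/(1-x^50). Case on j = number of 50-cent coins (j = 0..2); remainder r = 105 - 50j is made from {1,15} in ⌊r/15⌋+1 ways. r = 105, 55, 5 → 8 + 4 + 1 = 13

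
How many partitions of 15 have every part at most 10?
Let r_j(i) = number of partitions of i into parts ≤ j, for i = 0..15. r_1(i) = 1 for all i; r_j(i) = r_{j-1}(i) + r_j(i-j). Rows j = 2..10: ≤2: 1 1 2 2 3 3 4 4 5 5 6 6 7 7 8 8; ≤3: 1 1 2 3 4 5 7 8 10 12 14 16 19 21 24 27; ≤4: 1 1 2 3 5 6 9 11 15 18 23 27 34 39 47 54; ≤5: 1 1 2 3 5 7 10 13 18 23 30 37 47 57 70 84; ≤6: 1 1 2 3 5 7 11 14 20 26 35 44 58 71 90 110; ≤7: 1 1 2 3 5 7 11 15 21 28 38 49 65 82 105 131; ≤8: 1 1 2 3 5 7 11 15 22 29 40 52 70 89 116 146; ≤9: 1 1 2 3 5 7 11 15 22 30 41 54 73 94 123 157; ≤10: 1 1 2 3 5 7 11 15 22 30 42 55 75 97 128 164. r_10(15) = 164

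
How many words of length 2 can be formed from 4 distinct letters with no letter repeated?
P(4,2) = 4!/(4-2)! = 12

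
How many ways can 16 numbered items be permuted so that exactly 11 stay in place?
Choose the 11 fixed points C(16,11) = 4368, derange the rest: !5 = Σ_{j=0}^{5} (-1)^j·5!/j! = 120 - 120 + 60 - 20 + 5 - 1 = 44. Product = 4368 × 44 = 192192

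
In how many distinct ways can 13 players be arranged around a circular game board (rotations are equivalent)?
Circular: fix one position, arrange the rest. (13-1)! = 479001600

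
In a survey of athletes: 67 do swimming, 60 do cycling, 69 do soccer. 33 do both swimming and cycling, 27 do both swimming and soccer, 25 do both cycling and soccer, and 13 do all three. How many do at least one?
|A∪B∪C| = 67+60+69-33-27-25+13 = 124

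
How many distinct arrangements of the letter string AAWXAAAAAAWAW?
13! / (3! × 1! × 9!) = 2860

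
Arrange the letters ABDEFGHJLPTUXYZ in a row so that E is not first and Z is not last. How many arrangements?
By inclusion-exclusion: 15! - 2×(15-1)! + (15-2)! = 1307674368000 - 174356582400 + 6227020800 = 1139544806400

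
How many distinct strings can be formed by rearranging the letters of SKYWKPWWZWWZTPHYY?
17! / (2! × 2! × 1! × 1! × 1! × 5! × 2! × 3!) = 61751289600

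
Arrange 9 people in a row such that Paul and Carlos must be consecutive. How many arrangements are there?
Treat the 2 as one block: (9-2+1)! × 2! = 40320 × 2 = 80640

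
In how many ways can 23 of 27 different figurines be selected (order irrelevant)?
C(27,23) = 27!/(23!×4!) = 17550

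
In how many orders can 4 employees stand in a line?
4! = 24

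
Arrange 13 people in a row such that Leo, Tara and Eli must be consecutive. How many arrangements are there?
Treat the 3 as one block: (13-3+1)! × 3! = 39916800 × 6 = 239500800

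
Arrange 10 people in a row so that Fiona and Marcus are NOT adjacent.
Total - adjacent = 10! - (10-1)!×2 = 3628800 - 725760 = 2903040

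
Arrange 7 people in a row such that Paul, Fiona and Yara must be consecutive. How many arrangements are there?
Treat the 3 as one block: (7-3+1)! × 3! = 120 × 6 = 720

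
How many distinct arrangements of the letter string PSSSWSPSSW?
10! / (2! × 6! × 2!) = 1260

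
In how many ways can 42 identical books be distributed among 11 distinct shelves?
C(42+11-1, 11-1) = C(52, 10) = 15820024220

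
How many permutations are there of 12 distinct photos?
12! = 479001600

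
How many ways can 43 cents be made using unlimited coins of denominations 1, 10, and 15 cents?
Coefficient of x^43 in 1/(1-x^1) · 1/(1-x^10) · 1/(1-x^15). Case on j = number of 15-cent coins (j = 0..2); remainder r = 43 - 15j is made from {1,10} in ⌊r/10⌋+1 ways. r = 43, 28, 13 → 5 + 3 + 2 = 10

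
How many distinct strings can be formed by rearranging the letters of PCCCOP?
6! / (3! × 2! × 1!) = 60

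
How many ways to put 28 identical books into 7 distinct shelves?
C(28+7-1, 7-1) = C(34, 6) = 1344904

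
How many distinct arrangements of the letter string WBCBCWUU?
8! / (2! × 2! × 2! × 2!) = 2520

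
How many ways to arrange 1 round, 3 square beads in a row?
4! / (1! × 3!) = 4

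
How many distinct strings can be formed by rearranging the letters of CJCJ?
4! / (2! × 2!) = 6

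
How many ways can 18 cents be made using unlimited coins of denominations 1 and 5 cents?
Coefficient of x^18 in 1/(1-x^1) · 1/(1-x^5). Use j coins of 5 for j = 0..⌊18/5⌋ = 3, the rest in 1s: 3 + 1 = 4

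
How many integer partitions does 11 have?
Pentagonal recurrence p(n) = p(n-1) + p(n-2) - p(n-5) - p(n-7) + p(n-12) + p(n-15) - ... gives p(0..10) = 1, 1, 2, 3, 5, 7, 11, 15, 22, 30, 42. p(11) = p(10) + p(9) - p(6) - p(4) = 42 + 30 - 11 - 5 = 56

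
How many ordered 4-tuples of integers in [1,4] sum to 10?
Coefficient of x^10 in (x + x² + ... + x^4)^4. By inclusion-exclusion on dice exceeding 4: Σ_j (-1)^j C(4,j)·C(10-1-4j, 3) = C(4,0)·C(9,3) - C(4,1)·C(5,3) = 1·84 - 4·10 = 44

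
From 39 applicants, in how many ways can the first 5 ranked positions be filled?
P(39,5) = 39!/(39-5)! = 69090840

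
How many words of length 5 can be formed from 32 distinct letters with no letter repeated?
P(32,5) = 32!/(32-5)! = 24165120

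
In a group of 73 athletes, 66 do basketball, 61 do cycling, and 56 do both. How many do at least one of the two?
|A∪B| = |A| + |B| - |A∩B| = 66 + 61 - 56 = 71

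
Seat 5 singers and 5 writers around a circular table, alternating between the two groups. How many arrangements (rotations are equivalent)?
Fix one of the singers: (5-1)! ways for the remaining singers, × 5! ways for the writers = 24 × 120 = 2880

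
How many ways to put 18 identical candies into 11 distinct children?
C(18+11-1, 11-1) = C(28, 10) = 13123110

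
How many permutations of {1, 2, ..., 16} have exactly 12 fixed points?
Choose the 12 fixed points C(16,12) = 1820, derange the rest: !4 = Σ_{j=0}^{4} (-1)^j·4!/j! = 24 - 24 + 12 - 4 + 1 = 9. Product = 1820 × 9 = 16380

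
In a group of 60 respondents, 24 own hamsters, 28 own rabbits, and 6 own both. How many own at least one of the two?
|A∪B| = |A| + |B| - |A∩B| = 24 + 28 - 6 = 46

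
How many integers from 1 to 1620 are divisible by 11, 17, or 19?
⌊1620/11⌋+⌊1620/17⌋+⌊1620/19⌋ - ⌊1620/187⌋-⌊1620/209⌋-⌊1620/323⌋ + ⌊1620/3553⌋ = 147+95+85 - 8-7-5 + 0 = 307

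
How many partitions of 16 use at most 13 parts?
By conjugation, equals partitions of 16 into parts ≤ 13. Let r_j(i) = number of partitions of i into parts ≤ j, for i = 0..16. r_1(i) = 1 for all i; r_j(i) = r_{j-1}(i) + r_j(i-j). Rows j = 2..13: ≤2: 1 1 2 2 3 3 4 4 5 5 6 6 7 7 8 8 9; ≤3: 1 1 2 3 4 5 7 8 10 12 14 16 19 21 24 27 30; ≤4: 1 1 2 3 5 6 9 11 15 18 23 27 34 39 47 54 64; ≤5: 1 1 2 3 5 7 10 13 18 23 30 37 47 57 70 84 101; ≤6: 1 1 2 3 5 7 11 14 20 26 35 44 58 71 90 110 136; ≤7: 1 1 2 3 5 7 11 15 21 28 38 49 65 82 105 131 164; ≤8: 1 1 2 3 5 7 11 15 22 29 40 52 70 89 116 146 186; ≤9: 1 1 2 3 5 7 11 15 22 30 41 54 73 94 123 157 201; ≤10: 1 1 2 3 5 7 11 15 22 30 42 55 75 97 128 164 212; ≤11: 1 1 2 3 5 7 11 15 22 30 42 56 76 99 131 169 219; ≤12: 1 1 2 3 5 7 11 15 22 30 42 56 77 100 133 172 224; ≤13: 1 1 2 3 5 7 11 15 22 30 42 56 77 101 134 174 227. r_13(16) = 227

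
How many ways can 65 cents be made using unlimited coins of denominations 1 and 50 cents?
Coefficient of x^65 in 1/(1-x^1) · 1/(1-x^50). Use j coins of 50 for j = 0..⌊65/50⌋ = 1, the rest in 1s: 1 + 1 = 2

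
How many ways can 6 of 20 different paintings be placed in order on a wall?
P(20,6) = 20!/(20-6)! = 27907200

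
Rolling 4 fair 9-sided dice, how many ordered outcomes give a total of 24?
Coefficient of x^24 in (x + x² + ... + x^9)^4. By inclusion-exclusion on dice exceeding 9: Σ_j (-1)^j C(4,j)·C(24-1-9j, 3) = C(4,0)·C(23,3) - C(4,1)·C(14,3) + C(4,2)·C(5,3) = 1·1771 - 4·364 + 6·10 = 375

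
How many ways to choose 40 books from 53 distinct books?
C(53,40) = 53!/(40!×13!) = 841392966470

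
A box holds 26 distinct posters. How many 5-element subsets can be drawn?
C(26,5) = 26!/(5!×21!) = 65780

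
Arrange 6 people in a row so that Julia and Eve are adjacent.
Treat as block: (6-1)! × 2! = 120 × 2 = 240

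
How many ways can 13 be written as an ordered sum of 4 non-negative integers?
C(13+4-1, 4-1) = C(16, 3) = 560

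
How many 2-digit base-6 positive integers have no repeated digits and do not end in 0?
Last digit: 5 nonzero choices. First digit: 4 (nonzero, ≠last). Middle 0: P(4,0) = 1. Total = 20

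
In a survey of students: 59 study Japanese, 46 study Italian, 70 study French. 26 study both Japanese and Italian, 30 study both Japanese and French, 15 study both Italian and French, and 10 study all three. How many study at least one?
|A∪B∪C| = 59+46+70-26-30-15+10 = 114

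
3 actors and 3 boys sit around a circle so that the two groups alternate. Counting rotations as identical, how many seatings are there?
Fix one of the actors: (3-1)! ways for the remaining actors, × 3! ways for the boys = 2 × 6 = 12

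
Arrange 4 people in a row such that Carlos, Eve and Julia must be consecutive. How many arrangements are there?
Treat the 3 as one block: (4-3+1)! × 3! = 2 × 6 = 12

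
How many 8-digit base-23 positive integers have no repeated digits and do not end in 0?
Last digit: 22 nonzero choices. First digit: 21 (nonzero, ≠last). Middle 6: P(21,6) = 39070080. Total = 18050376960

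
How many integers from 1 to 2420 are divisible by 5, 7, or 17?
⌊2420/5⌋+⌊2420/7⌋+⌊2420/17⌋ - ⌊2420/35⌋-⌊2420/85⌋-⌊2420/119⌋ + ⌊2420/595⌋ = 484+345+142 - 69-28-20 + 4 = 858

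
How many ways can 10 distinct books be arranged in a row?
10! = 3628800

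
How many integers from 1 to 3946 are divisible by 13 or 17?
⌊3946/13⌋ + ⌊3946/17⌋ - ⌊3946/221⌋ = 303 + 232 - 17 = 518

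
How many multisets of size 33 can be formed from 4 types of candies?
C(33+4-1, 4-1) = C(36, 3) = 7140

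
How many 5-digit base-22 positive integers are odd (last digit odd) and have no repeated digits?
Last∈{1,3,5,7,9,11,13,15,17,19,21}. Last=0: 0. Last nonzero: 11×20×P(20,3) = 1504800. Total = 1504800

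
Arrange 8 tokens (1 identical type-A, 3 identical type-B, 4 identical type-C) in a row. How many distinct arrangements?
8! / (1! × 3! × 4!) = 280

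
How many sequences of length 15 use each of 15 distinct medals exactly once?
15! = 1307674368000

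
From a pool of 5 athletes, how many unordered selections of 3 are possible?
C(5,3) = 5!/(3!×2!) = 10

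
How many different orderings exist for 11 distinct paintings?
11! = 39916800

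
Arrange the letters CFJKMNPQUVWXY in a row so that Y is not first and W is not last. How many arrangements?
By inclusion-exclusion: 13! - 2×(13-1)! + (13-2)! = 6227020800 - 958003200 + 39916800 = 5308934400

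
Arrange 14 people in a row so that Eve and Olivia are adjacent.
Treat as block: (14-1)! × 2! = 6227020800 × 2 = 12454041600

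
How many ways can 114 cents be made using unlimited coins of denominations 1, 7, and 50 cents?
Coefficient of x^114 in 1/(1-x^1) · 1/(1-x^7) · 1/(1-x^50). Case on j = number of 50-cent coins (j = 0..2); remainder r = 114 - 50j is made from {1,7} in ⌊r/7⌋+1 ways. r = 114, 64, 14 → 17 + 10 + 3 = 30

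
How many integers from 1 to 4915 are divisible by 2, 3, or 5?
⌊4915/2⌋+⌊4915/3⌋+⌊4915/5⌋ - ⌊4915/6⌋-⌊4915/10⌋-⌊4915/15⌋ + ⌊4915/30⌋ = 2457+1638+983 - 819-491-327 + 163 = 3604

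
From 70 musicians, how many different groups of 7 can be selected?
C(70,7) = 70!/(7!×63!) = 1198774720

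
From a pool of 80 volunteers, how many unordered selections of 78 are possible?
C(80,78) = 80!/(78!×2!) = 3160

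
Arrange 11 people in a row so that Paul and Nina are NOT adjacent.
Total - adjacent = 11! - (11-1)!×2 = 39916800 - 7257600 = 32659200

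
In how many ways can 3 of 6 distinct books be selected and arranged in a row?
P(6,3) = 6!/(6-3)! = 120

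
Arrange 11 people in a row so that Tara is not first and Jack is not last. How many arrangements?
By inclusion-exclusion: 11! - 2×(11-1)! + (11-2)! = 39916800 - 7257600 + 362880 = 33022080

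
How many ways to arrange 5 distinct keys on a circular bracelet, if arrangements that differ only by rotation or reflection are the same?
(5-1)!/2 = 24/2 = 12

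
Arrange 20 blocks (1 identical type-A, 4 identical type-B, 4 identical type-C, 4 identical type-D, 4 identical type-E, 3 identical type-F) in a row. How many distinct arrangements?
20! / (1! × 4! × 4! × 4! × 4! × 3!) = 1222160940000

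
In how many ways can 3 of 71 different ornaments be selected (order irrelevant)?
C(71,3) = 71!/(3!×68!) = 57155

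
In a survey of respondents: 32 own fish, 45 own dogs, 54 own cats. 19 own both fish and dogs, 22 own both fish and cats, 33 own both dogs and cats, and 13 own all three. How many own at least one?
|A∪B∪C| = 32+45+54-19-22-33+13 = 70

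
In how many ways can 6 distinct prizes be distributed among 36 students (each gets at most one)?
P(36,6) = 36!/(36-6)! = 1402410240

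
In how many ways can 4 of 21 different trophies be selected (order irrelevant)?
C(21,4) = 21!/(4!×17!) = 5985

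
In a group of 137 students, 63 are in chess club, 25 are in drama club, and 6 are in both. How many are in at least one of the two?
|A∪B| = |A| + |B| - |A∩B| = 63 + 25 - 6 = 82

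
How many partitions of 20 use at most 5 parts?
By conjugation, equals partitions of 20 into parts ≤ 5. Let r_j(i) = number of partitions of i into parts ≤ j, for i = 0..20. r_1(i) = 1 for all i; r_j(i) = r_{j-1}(i) + r_j(i-j). Rows j = 2..5: ≤2: 1 1 2 2 3 3 4 4 5 5 6 6 7 7 8 8 9 9 10 10 11; ≤3: 1 1 2 3 4 5 7 8 10 12 14 16 19 21 24 27 30 33 37 40 44; ≤4: 1 1 2 3 5 6 9 11 15 18 23 27 34 39 47 54 64 72 84 94 108; ≤5: 1 1 2 3 5 7 10 13 18 23 30 37 47 57 70 84 101 119 141 164 192. r_5(20) = 192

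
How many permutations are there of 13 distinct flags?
13! = 6227020800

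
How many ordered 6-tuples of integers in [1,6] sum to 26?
Coefficient of x^26 in (x + x² + ... + x^6)^6. By inclusion-exclusion on dice exceeding 6: Σ_j (-1)^j C(6,j)·C(26-1-6j, 5) = C(6,0)·C(25,5) - C(6,1)·C(19,5) + C(6,2)·C(13,5) - C(6,3)·C(7,5) = 1·53130 - 6·11628 + 15·1287 - 20·21 = 2247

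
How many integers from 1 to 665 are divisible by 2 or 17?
⌊665/2⌋ + ⌊665/17⌋ - ⌊665/34⌋ = 332 + 39 - 19 = 352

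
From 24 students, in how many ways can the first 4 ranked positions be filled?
P(24,4) = 24!/(24-4)! = 255024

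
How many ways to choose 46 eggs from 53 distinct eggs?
C(53,46) = 53!/(46!×7!) = 154143080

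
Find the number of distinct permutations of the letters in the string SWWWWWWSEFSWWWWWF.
17! / (2! × 11! × 1! × 3!) = 742560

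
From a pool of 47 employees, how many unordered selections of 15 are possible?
C(47,15) = 47!/(15!×32!) = 751616304549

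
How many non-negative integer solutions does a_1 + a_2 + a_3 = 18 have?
C(18+3-1, 3-1) = C(20, 2) = 190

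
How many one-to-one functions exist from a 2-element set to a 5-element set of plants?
P(5,2) = 5!/(5-2)! = 20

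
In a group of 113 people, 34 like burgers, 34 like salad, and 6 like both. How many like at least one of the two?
|A∪B| = |A| + |B| - |A∩B| = 34 + 34 - 6 = 62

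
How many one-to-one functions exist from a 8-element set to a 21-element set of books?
P(21,8) = 21!/(21-8)! = 8204716800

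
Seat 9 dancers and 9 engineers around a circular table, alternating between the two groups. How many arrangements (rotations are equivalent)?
Fix one of the dancers: (9-1)! ways for the remaining dancers, × 9! ways for the engineers = 40320 × 362880 = 14631321600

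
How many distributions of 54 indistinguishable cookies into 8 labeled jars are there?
C(54+8-1, 8-1) = C(61, 7) = 436270780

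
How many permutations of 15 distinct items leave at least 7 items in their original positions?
Exactly j fixed points: C(15,j)·!(15-j); sum over j ≥ 7 (derangement numbers via !m = (m-1)·(!(m-1) + !(m-2)): !0..!8 = 1, 0, 1, 2, 9, 44, 265, 1854, 14833). Σ_{j=7}^{15} C(15,j)·!(15-j) = C(15,7)·!8 + C(15,8)·!7 + C(15,9)·!6 + C(15,10)·!5 + C(15,11)·!4 + C(15,12)·!3 + C(15,13)·!2 + C(15,14)·!1 + C(15,15)·!0 = 6435·14833 + 6435·1854 + 5005·265 + 3003·44 + 1365·9 + 455·2 + 105·1 + 15·0 + 1·1 = 108852603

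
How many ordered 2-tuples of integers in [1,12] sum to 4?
Coefficient of x^4 in (x + x² + ... + x^12)^2. By inclusion-exclusion on dice exceeding 12: Σ_j (-1)^j C(2,j)·C(4-1-12j, 1) = C(2,0)·C(3,1) = 1·3 = 3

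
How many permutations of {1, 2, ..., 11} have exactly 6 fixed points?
Choose the 6 fixed points C(11,6) = 462, derange the rest: !5 = Σ_{j=0}^{5} (-1)^j·5!/j! = 120 - 120 + 60 - 20 + 5 - 1 = 44. Product = 462 × 44 = 20328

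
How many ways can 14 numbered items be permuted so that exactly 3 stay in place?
Choose the 3 fixed points C(14,3) = 364, derange the rest: !11 = Σ_{j=0}^{11} (-1)^j·11!/j! = 39916800 - 39916800 + 19958400 - 6652800 + 1663200 - 332640 + 55440 - 7920 + 990 - 110 + 11 - 1 = 14684570. Product = 364 × 14684570 = 5345183480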